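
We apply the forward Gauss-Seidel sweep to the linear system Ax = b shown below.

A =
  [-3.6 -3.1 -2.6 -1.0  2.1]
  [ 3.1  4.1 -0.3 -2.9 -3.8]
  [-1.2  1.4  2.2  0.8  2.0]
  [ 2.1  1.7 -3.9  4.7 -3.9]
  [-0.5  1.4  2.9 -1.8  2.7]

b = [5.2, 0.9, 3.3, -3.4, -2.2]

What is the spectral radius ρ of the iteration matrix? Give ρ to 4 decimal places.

Split A = D + L + U, D = diag(-3.6, 4.1, 2.2, 4.7, 2.7).
Gauss-Seidel: T = -(D+L)⁻¹U, row 0 first, T[0,1] = -(-3.1)/(-3.6) = -0.8611; later rows by forward substitution.
  T[0,:] = [+0.0000  -0.8611  -0.7222  -0.2778  +0.5833]
  T[1,:] = [+0.0000  +0.6511  +0.6192  +0.9173  +0.4858]
  T[2,:] = [+0.0000  -0.8840  -0.7880  -1.0989  -0.9000]
  T[3,:] = [+0.0000  -0.5843  -0.5552  -1.1196  -0.3534]
  T[4,:] = [+0.0000  +0.0629  +0.0214  -0.0932  +0.5873]
|roots of det(T-λI)|: 1.2034, 0.5864, 0.0706, 0.0706, 0.0000.
spectral radius ρ = 1.2034; 1.2034 > 1, so it fails to converge.

1.2034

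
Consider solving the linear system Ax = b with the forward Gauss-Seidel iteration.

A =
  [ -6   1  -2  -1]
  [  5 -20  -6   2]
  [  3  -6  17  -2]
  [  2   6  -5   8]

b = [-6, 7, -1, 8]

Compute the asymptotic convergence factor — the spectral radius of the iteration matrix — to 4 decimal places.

0.2945

A = D + L + U where D = diag(-6, -20, 17, 8).
Gauss-Seidel: T = -(D+L)⁻¹U, row 0 first, T[0,3] = -(-1)/(-6) = -0.1667; later rows by forward substitution.
  T[0,:] = [+0.0000, +0.1667, -0.3333, -0.1667]
  T[1,:] = [+0.0000, +0.0417, -0.3833, +0.0583]
  T[2,:] = [+0.0000, -0.0147, -0.0765, +0.1676]
  T[3,:] = [+0.0000, -0.0821, +0.3230, +0.1027]
moduli |λ_i(T)| = 0.2945, 0.2019, 0.0247, 0.0000.
ρ(T) = max|λ| = 0.2945; 0.2945 < 1 ⇒ converges.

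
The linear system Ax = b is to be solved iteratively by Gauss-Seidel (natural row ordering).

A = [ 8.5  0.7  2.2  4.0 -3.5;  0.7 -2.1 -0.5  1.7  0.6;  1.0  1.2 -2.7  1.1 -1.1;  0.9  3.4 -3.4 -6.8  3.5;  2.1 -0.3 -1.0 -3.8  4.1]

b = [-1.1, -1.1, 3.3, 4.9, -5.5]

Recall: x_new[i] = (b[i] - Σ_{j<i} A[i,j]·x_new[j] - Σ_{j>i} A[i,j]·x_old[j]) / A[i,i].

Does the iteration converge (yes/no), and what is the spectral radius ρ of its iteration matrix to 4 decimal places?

Diagonal D = diag(8.5, -2.1, -2.7, -6.8, 4.1); L, U strict lower/upper.
Gauss-Seidel: T = -(D+L)⁻¹U, row 0 first, T[0,1] = -(0.7)/(8.5) = -0.0824; later rows by forward substitution.
  T[0,:] = [+0.0000 -0.0824 -0.2588 -0.4706 +0.4118]
  T[1,:] = [+0.0000 -0.0275 -0.3244 +0.6527 +0.4230]
  T[2,:] = [+0.0000 -0.0427 -0.2400 +0.5232 -0.0669]
  T[3,:] = [+0.0000 -0.0033 -0.0764 +0.0025 +0.8141]
  T[4,:] = [+0.0000 +0.0267 -0.0205 +0.4187 +0.5583]
|λ(T)| sorted: 0.9323, 0.3729, 0.3729, 0.0162, 0.0000.
spectral radius ρ = 0.9323; 0.9323 < 1, so it converges for any x₀.

yes, ρ = 0.9323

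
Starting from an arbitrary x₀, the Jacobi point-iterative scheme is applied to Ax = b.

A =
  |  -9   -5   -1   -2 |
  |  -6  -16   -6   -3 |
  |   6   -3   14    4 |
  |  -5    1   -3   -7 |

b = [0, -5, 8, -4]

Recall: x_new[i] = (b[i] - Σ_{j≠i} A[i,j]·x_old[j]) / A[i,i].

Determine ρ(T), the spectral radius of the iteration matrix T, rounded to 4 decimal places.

0.8289

A = D + L + U where D = diag(-9, -16, 14, -7).
T_J = -D⁻¹(L+U): T[1,2] = -(-6)/(-16) = -0.3750; T[1,1] = 0.
  T[0,:] = [+0.0000, -0.5556, -0.1111, -0.2222]
  T[1,:] = [-0.3750, +0.0000, -0.3750, -0.1875]
  T[2,:] = [-0.4286, +0.2143, +0.0000, -0.2857]
  T[3,:] = [-0.7143, +0.1429, -0.4286, +0.0000]
|roots of det(T-λI)|: 0.8289, 0.4524, 0.2945, 0.2945.
ρ = 0.8289; 0.8289 < 1, so it converges for any x₀.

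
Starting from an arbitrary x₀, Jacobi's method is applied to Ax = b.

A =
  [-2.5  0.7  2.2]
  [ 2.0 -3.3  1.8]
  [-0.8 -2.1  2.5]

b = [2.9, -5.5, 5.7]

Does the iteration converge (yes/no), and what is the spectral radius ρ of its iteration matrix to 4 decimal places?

Let D = diag(-2.5, -3.3, 2.5); L, U the strict triangles.
T_J = -D⁻¹(L+U): T[0,2] = -(2.2)/(-2.5) = +0.8800; T[0,0] = 0.
  T[0,:] = [+0.0000, +0.2800, +0.8800]
  T[1,:] = [+0.6061, +0.0000, +0.5455]
  T[2,:] = [+0.3200, +0.8400, +0.0000]
|λ(T)| sorted: 1.1571, 0.6553, 0.6553.
ρ(T) = max|λ| = 1.1571; 1.1571 > 1: divergent.

no, ρ = 1.1571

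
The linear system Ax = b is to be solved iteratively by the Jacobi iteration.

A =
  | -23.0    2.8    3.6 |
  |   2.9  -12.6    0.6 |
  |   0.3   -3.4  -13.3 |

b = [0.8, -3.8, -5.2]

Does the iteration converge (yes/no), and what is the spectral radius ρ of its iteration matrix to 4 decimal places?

Write A = D+L+U with D = diag(-23, -12.6, -13.3).
Jacobi: T = -D⁻¹(L+U), T[2,1] = -(-3.4)/(-13.3) = -0.2556; T[2,2] = 0.
  T[0,:] = [+0.0000  +0.1217  +0.1565]
  T[1,:] = [+0.2302  +0.0000  +0.0476]
  T[2,:] = [+0.0226  -0.2556  +0.0000]
eigenvalue magnitudes: 0.2394, 0.1947, 0.1947.
ρ = 0.2394; 0.2394 < 1, so it converges for any x₀.

yes, ρ = 0.2394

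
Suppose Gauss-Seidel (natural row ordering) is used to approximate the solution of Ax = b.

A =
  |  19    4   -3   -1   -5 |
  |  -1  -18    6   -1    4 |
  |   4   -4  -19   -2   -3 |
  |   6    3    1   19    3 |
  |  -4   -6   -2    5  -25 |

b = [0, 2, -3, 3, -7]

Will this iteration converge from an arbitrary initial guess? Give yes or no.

yes

Write A = D+L+U with D = diag(19, -18, -19, 19, -25).
GS T = -(D+L)⁻¹U: row 0 first, T[0,1] = -(4)/(19) = -0.2105; later rows by forward substitution.
  T[0,:] = [+0.0000 -0.2105 +0.1579 +0.0526 +0.2632]
  T[1,:] = [+0.0000 +0.0117 +0.3246 -0.0585 +0.2076]
  T[2,:] = [+0.0000 -0.0468 -0.0351 -0.0819 -0.1462]
  T[3,:] = [+0.0000 +0.0671 -0.0993 -0.0031 -0.2661]
  T[4,:] = [+0.0000 +0.0480 -0.1202 +0.0115 -0.1335]
|roots of det(T-λI)|: 0.2828, 0.1470, 0.1470, 0.0305, 0.0000.
ρ(T) = max|λ| = 0.2828; 0.2828 < 1, so it converges for any x₀.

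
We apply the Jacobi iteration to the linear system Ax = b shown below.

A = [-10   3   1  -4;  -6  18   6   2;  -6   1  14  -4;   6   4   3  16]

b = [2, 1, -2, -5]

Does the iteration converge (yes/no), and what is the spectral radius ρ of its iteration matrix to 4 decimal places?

Split A = D + L + U, D = diag(-10, 18, 14, 16).
T_J = -D⁻¹(L+U): T[0,1] = -(3)/(-10) = +0.3000; T[0,0] = 0.
  T[0,:] = [+0.0000  +0.3000  +0.1000  -0.4000]
  T[1,:] = [+0.3333  +0.0000  -0.3333  -0.1111]
  T[2,:] = [+0.4286  -0.0714  +0.0000  +0.2857]
  T[3,:] = [-0.3750  -0.2500  -0.1875  +0.0000]
moduli |λ_i(T)| = 0.5934, 0.3670, 0.2994, 0.0730.
ρ(T) = max|λ| = 0.5934; 0.5934 < 1, so it converges for any x₀.

yes, ρ = 0.5934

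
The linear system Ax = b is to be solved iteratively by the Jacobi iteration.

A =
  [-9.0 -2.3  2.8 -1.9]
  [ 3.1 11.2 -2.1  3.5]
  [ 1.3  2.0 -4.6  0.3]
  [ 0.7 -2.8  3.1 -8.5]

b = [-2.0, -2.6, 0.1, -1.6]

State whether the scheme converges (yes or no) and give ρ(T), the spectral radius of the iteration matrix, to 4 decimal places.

yes, ρ = 0.7432

A = D + L + U where D = diag(-9, 11.2, -4.6, -8.5).
Jacobi T = -D⁻¹(L+U): T[3,1] = -(-2.8)/(-8.5) = -0.3294; T[3,3] = 0.
  T[0,:] = [+0.0000, -0.2556, +0.3111, -0.2111]
  T[1,:] = [-0.2768, +0.0000, +0.1875, -0.3125]
  T[2,:] = [+0.2826, +0.4348, +0.0000, +0.0652]
  T[3,:] = [+0.0824, -0.3294, +0.3647, +0.0000]
eigenvalue magnitudes: 0.7432, 0.3758, 0.3758, 0.0951.
ρ = 0.7432; 0.7432 < 1: convergent.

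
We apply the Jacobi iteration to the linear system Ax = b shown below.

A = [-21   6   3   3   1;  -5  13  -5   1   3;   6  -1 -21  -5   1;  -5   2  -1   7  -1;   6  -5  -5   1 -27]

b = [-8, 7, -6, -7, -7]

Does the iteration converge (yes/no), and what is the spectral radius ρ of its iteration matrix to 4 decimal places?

Split A = D + L + U, D = diag(-21, 13, -21, 7, -27).
Jacobi T = -D⁻¹(L+U): T[1,0] = -(-5)/(13) = +0.3846; T[1,1] = 0.
  T[0,:] = [+0.0000 +0.2857 +0.1429 +0.1429 +0.0476]
  T[1,:] = [+0.3846 +0.0000 +0.3846 -0.0769 -0.2308]
  T[2,:] = [+0.2857 -0.0476 +0.0000 -0.2381 +0.0476]
  T[3,:] = [+0.7143 -0.2857 +0.1429 +0.0000 +0.1429]
  T[4,:] = [+0.2222 -0.1852 -0.1852 +0.0370 +0.0000]
eigenvalue magnitudes: 0.5144, 0.4058, 0.4058, 0.2249, 0.2249.
ρ(T) = max|λ| = 0.5144; 0.5144 < 1, so it converges for any x₀.

yes, ρ = 0.5144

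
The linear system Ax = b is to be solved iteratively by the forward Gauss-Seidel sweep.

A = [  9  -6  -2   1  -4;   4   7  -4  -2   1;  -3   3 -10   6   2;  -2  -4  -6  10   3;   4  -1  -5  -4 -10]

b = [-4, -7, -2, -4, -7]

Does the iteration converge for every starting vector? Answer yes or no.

yes

A = D + L + U where D = diag(9, 7, -10, 10, -10).
T_GS = -(D+L)⁻¹U: row 0 first, T[0,3] = -(1)/(9) = -0.1111; later rows by forward substitution.
  T[0,:] = [+0.0000 +0.6667 +0.2222 -0.1111 +0.4444]
  T[1,:] = [+0.0000 -0.3810 +0.4444 +0.3492 -0.3968]
  T[2,:] = [+0.0000 -0.3143 +0.0667 +0.7381 -0.0524]
  T[3,:] = [+0.0000 -0.2076 +0.2622 +0.5603 -0.4013]
  T[4,:] = [+0.0000 +0.5450 -0.0938 -0.6725 +0.4042]
eigenvalue magnitudes: 0.8677, 0.3786, 0.3786, 0.2205, 0.0000.
spectral radius ρ = 0.8677; 0.8677 < 1, so it converges for any x₀.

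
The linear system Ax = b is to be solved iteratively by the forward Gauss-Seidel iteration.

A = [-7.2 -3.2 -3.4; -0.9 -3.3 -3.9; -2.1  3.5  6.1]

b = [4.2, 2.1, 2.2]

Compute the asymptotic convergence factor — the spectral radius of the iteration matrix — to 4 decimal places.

Diagonal D = diag(-7.2, -3.3, 6.1); L, U strict lower/upper.
GS T = -(D+L)⁻¹U: row 0 first, T[0,2] = -(-3.4)/(-7.2) = -0.4722; later rows by forward substitution.
  T[0,:] = [+0.0000, -0.4444, -0.4722]
  T[1,:] = [+0.0000, +0.1212, -1.0530]
  T[2,:] = [+0.0000, -0.2226, +0.4416]
eigenvalue magnitudes: 0.7913, 0.2285, 0.0000.
ρ(T) = max|λ| = 0.7913; 0.7913 < 1: convergent.

0.7913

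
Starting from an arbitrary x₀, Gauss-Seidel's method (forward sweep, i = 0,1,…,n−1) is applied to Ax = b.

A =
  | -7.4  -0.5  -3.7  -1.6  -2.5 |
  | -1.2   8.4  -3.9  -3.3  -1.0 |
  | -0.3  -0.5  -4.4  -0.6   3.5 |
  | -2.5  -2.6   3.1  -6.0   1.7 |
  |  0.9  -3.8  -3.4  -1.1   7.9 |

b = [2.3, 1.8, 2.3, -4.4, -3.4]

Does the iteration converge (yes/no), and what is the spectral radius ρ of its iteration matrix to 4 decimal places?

yes, ρ = 0.8337

A = D + L + U where D = diag(-7.4, 8.4, -4.4, -6, 7.9).
T_GS = -(D+L)⁻¹U: row 0 first, T[0,1] = -(-0.5)/(-7.4) = -0.0676; later rows by forward substitution.
  T[0,:] = [+0.0000  -0.0676  -0.5000  -0.2162  -0.3378]
  T[1,:] = [+0.0000  -0.0097  +0.3929  +0.3620  +0.0708]
  T[2,:] = [+0.0000  +0.0057  -0.0106  -0.1628  +0.8104]
  T[3,:] = [+0.0000  +0.0353  +0.0326  -0.1509  +0.8122]
  T[4,:] = [+0.0000  +0.0104  +0.2459  +0.1077  +0.5344]
|roots of det(T-λI)|: 0.8337, 0.4550, 0.0282, 0.0129, 0.0000.
ρ = 0.8337; 0.8337 < 1: convergent.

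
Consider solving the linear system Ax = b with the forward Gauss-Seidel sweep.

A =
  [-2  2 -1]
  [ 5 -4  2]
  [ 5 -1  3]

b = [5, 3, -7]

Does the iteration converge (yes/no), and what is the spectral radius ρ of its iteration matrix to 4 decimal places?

no, ρ = 1.4777

Split A = D + L + U, D = diag(-2, -4, 3).
Gauss-Seidel: T = -(D+L)⁻¹U, row 0 first, T[0,1] = -(2)/(-2) = +1.0000; later rows by forward substitution.
  T[0,:] = [+0.0000 +1.0000 -0.5000]
  T[1,:] = [+0.0000 +1.2500 -0.1250]
  T[2,:] = [+0.0000 -1.2500 +0.7917]
|λ(T)| sorted: 1.4777, 0.5639, 0.0000.
ρ = 1.4777; 1.4777 > 1 ⇒ diverges.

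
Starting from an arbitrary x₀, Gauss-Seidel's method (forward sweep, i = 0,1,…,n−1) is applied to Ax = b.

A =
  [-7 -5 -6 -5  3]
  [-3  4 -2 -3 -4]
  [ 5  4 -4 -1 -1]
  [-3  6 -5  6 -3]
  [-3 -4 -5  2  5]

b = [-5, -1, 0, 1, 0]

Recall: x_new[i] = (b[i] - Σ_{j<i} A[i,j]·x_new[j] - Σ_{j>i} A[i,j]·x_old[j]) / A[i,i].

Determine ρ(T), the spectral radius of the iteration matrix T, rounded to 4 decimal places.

A = D + L + U where D = diag(-7, 4, -4, 6, 5).
Gauss-Seidel: T = -(D+L)⁻¹U, row 0 first, T[0,4] = -(3)/(-7) = +0.4286; later rows by forward substitution.
  T[0,:] = [+0.0000, -0.7143, -0.8571, -0.7143, +0.4286]
  T[1,:] = [+0.0000, -0.5357, -0.1429, +0.2143, +1.3214]
  T[2,:] = [+0.0000, -1.4286, -1.2143, -0.9286, +1.6071]
  T[3,:] = [+0.0000, -1.0119, -1.2976, -1.3452, +0.7321]
  T[4,:] = [+0.0000, -1.8810, -1.3238, -0.6476, +2.6286]
|roots of det(T-λI)|: 1.5418, 0.6111, 0.6111, 0.0465, 0.0000.
ρ = 1.5418; 1.5418 > 1, so it fails to converge.

1.5418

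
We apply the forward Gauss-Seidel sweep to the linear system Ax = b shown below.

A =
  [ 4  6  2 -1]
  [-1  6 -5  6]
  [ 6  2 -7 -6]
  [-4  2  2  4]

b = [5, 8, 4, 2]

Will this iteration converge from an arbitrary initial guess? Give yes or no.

no

A = D + L + U where D = diag(4, 6, -7, 4).
T_GS = -(D+L)⁻¹U: row 0 first, T[0,1] = -(6)/(4) = -1.5000; later rows by forward substitution.
  T[0,:] = [+0.0000, -1.5000, -0.5000, +0.2500]
  T[1,:] = [+0.0000, -0.2500, +0.7500, -0.9583]
  T[2,:] = [+0.0000, -1.3571, -0.2143, -0.9167]
  T[3,:] = [+0.0000, -0.6964, -0.7679, +1.1875]
|eigenvalues of T|: 1.6403, 0.8082, 0.8082, 0.0000.
ρ = 1.6403; 1.6403 > 1 ⇒ diverges.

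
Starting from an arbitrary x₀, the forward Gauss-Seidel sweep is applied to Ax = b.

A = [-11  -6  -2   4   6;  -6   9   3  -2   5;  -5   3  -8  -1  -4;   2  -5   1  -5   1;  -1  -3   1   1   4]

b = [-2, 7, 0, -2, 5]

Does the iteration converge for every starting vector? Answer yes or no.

no

Let D = diag(-11, 9, -8, -5, 4); L, U the strict triangles.
Gauss-Seidel: T = -(D+L)⁻¹U, row 0 first, T[0,2] = -(-2)/(-11) = -0.1818; later rows by forward substitution.
  T[0,:] = [+0.0000, -0.5455, -0.1818, +0.3636, +0.5455]
  T[1,:] = [+0.0000, -0.3636, -0.4545, +0.4646, -0.1919]
  T[2,:] = [+0.0000, +0.2045, -0.0568, -0.1780, -0.9129]
  T[3,:] = [+0.0000, +0.1864, +0.3705, -0.3548, +0.4275]
  T[4,:] = [+0.0000, -0.5068, -0.4648, +0.5726, +0.1138]
moduli |λ_i(T)| = 1.1824, 0.5102, 0.0491, 0.0383, 0.0000.
ρ = 1.1824; 1.1824 > 1 ⇒ diverges.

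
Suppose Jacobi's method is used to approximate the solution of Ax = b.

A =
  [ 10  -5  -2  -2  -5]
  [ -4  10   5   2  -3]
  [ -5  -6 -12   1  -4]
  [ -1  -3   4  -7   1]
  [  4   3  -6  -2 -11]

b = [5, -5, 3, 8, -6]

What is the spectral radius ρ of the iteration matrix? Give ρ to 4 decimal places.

1.1608

Diagonal D = diag(10, 10, -12, -7, -11); L, U strict lower/upper.
Jacobi T = -D⁻¹(L+U): T[0,3] = -(-2)/(10) = +0.2000; T[0,0] = 0.
  T[0,:] = [+0.0000  +0.5000  +0.2000  +0.2000  +0.5000]
  T[1,:] = [+0.4000  +0.0000  -0.5000  -0.2000  +0.3000]
  T[2,:] = [-0.4167  -0.5000  +0.0000  +0.0833  -0.3333]
  T[3,:] = [-0.1429  -0.4286  +0.5714  +0.0000  +0.1429]
  T[4,:] = [+0.3636  +0.2727  -0.5455  -0.1818  +0.0000]
|roots of det(T-λI)|: 1.1608, 0.5081, 0.3111, 0.3111, 0.0465.
ρ = 1.1608; 1.1608 > 1 ⇒ diverges.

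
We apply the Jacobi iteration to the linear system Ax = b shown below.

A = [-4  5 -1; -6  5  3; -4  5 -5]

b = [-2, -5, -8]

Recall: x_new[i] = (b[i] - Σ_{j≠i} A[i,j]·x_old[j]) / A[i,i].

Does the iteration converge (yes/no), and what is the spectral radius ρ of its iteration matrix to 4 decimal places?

A = D + L + U where D = diag(-4, 5, -5).
Jacobi T = -D⁻¹(L+U): T[2,1] = -(5)/(-5) = +1.0000; T[2,2] = 0.
  T[0,:] = [+0.0000, +1.2500, -0.2500]
  T[1,:] = [+1.2000, +0.0000, -0.6000]
  T[2,:] = [-0.8000, +1.0000, +0.0000]
|eigenvalues of T|: 1.1651, 0.8687, 0.2964.
ρ(T) = max|λ| = 1.1651; 1.1651 > 1, so it fails to converge.

no, ρ = 1.1651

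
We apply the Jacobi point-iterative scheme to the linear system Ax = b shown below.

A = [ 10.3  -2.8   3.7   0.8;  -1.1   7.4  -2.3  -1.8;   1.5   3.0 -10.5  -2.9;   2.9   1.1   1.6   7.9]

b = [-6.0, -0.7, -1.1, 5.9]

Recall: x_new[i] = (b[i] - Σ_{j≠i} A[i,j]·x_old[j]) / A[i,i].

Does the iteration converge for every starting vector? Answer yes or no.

yes

Split A = D + L + U, D = diag(10.3, 7.4, -10.5, 7.9).
Jacobi T = -D⁻¹(L+U): T[3,2] = -(1.6)/(7.9) = -0.2025; T[3,3] = 0.
  T[0,:] = [+0.0000, +0.2718, -0.3592, -0.0777]
  T[1,:] = [+0.1486, +0.0000, +0.3108, +0.2432]
  T[2,:] = [+0.1429, +0.2857, +0.0000, -0.2762]
  T[3,:] = [-0.3671, -0.1392, -0.2025, +0.0000]
|eigenvalues of T|: 0.5262, 0.2913, 0.2913, 0.1877.
spectral radius ρ = 0.5262; 0.5262 < 1: convergent.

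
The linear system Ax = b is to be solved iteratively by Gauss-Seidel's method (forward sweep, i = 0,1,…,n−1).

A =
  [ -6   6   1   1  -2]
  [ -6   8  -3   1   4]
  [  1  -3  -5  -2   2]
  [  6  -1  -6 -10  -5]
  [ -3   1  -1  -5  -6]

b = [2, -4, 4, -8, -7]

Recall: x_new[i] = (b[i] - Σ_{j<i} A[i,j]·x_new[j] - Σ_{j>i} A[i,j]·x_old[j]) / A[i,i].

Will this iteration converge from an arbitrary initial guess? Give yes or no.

no

Diagonal D = diag(-6, 8, -5, -10, -6); L, U strict lower/upper.
Gauss-Seidel: T = -(D+L)⁻¹U, row 0 first, T[0,4] = -(-2)/(-6) = -0.3333; later rows by forward substitution.
  T[0,:] = [+0.0000 +1.0000 +0.1667 +0.1667 -0.3333]
  T[1,:] = [+0.0000 +0.7500 +0.5000 +0.0000 -0.7500]
  T[2,:] = [+0.0000 -0.2500 -0.2667 -0.3667 +0.7833]
  T[3,:] = [+0.0000 +0.6750 +0.2100 +0.3200 -1.0950]
  T[4,:] = [+0.0000 -0.8958 -0.1306 -0.2889 +0.8236]
|λ(T)| sorted: 1.4959, 0.6208, 0.3848, 0.1049, 0.0000.
ρ = 1.4959; 1.4959 > 1 ⇒ diverges.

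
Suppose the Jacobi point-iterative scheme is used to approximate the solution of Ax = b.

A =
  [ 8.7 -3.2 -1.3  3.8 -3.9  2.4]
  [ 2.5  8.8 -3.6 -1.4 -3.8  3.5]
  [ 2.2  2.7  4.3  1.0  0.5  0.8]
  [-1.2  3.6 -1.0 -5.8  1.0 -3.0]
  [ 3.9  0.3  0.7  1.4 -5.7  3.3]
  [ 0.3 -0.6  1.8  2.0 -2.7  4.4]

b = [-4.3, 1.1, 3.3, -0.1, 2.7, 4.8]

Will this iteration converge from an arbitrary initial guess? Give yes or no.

no

Let D = diag(8.7, 8.8, 4.3, -5.8, -5.7, 4.4); L, U the strict triangles.
T_J = -D⁻¹(L+U): T[3,1] = -(3.6)/(-5.8) = +0.6207; T[3,3] = 0.
  T[0,:] = [+0.0000  +0.3678  +0.1494  -0.4368  +0.4483  -0.2759]
  T[1,:] = [-0.2841  +0.0000  +0.4091  +0.1591  +0.4318  -0.3977]
  T[2,:] = [-0.5116  -0.6279  +0.0000  -0.2326  -0.1163  -0.1860]
  T[3,:] = [-0.2069  +0.6207  -0.1724  +0.0000  +0.1724  -0.5172]
  T[4,:] = [+0.6842  +0.0526  +0.1228  +0.2456  +0.0000  +0.5789]
  T[5,:] = [-0.0682  +0.1364  -0.4091  -0.4545  +0.6136  +0.0000]
|roots of det(T-λI)|: 1.1487, 0.7942, 0.4941, 0.4941, 0.1971, 0.1971.
ρ(T) = max|λ| = 1.1487; 1.1487 > 1 ⇒ diverges.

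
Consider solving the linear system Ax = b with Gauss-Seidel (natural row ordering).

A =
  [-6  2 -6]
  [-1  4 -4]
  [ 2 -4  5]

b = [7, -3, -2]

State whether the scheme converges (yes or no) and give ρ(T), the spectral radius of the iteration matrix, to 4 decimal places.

Split A = D + L + U, D = diag(-6, 4, 5).
Gauss-Seidel: T = -(D+L)⁻¹U, row 0 first, T[0,1] = -(2)/(-6) = +0.3333; later rows by forward substitution.
  T[0,:] = [+0.0000 +0.3333 -1.0000]
  T[1,:] = [+0.0000 +0.0833 +0.7500]
  T[2,:] = [+0.0000 -0.0667 +1.0000]
eigenvalue magnitudes: 0.9418, 0.1416, 0.0000.
ρ = 0.9418; 0.9418 < 1, so it converges for any x₀.

yes, ρ = 0.9418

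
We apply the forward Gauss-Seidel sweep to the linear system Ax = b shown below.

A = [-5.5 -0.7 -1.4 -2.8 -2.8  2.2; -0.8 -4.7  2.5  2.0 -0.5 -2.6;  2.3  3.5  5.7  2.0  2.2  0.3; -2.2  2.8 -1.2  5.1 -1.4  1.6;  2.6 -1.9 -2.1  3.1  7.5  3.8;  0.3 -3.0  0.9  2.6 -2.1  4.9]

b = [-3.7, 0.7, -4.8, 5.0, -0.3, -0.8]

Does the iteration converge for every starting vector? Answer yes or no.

no

Write A = D+L+U with D = diag(-5.5, -4.7, 5.7, 5.1, 7.5, 4.9).
Gauss-Seidel: T = -(D+L)⁻¹U, row 0 first, T[0,4] = -(-2.8)/(-5.5) = -0.5091; later rows by forward substitution.
  T[0,:] = [+0.0000  -0.1273  -0.2545  -0.5091  -0.5091  +0.4000]
  T[1,:] = [+0.0000  +0.0217  +0.5752  +0.5122  -0.0197  -0.6213]
  T[2,:] = [+0.0000  +0.0381  -0.2505  -0.4600  -0.1684  +0.1675]
  T[3,:] = [+0.0000  -0.0578  -0.4846  -0.6090  +0.0261  +0.2393]
  T[4,:] = [+0.0000  +0.0842  +0.3641  +0.4292  +0.1135  -0.8548]
  T[5,:] = [+0.0000  +0.0808  +0.8270  +0.9363  +0.0848  -0.9289]
|roots of det(T-λI)|: 1.3988, 0.3434, 0.1899, 0.0686, 0.0323, 0.0000.
ρ = 1.3988; 1.3988 > 1 ⇒ diverges.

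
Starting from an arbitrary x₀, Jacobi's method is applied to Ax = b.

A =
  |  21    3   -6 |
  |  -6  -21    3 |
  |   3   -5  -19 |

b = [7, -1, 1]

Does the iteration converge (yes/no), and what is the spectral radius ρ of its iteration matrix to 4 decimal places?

yes, ρ = 0.3237

Diagonal D = diag(21, -21, -19); L, U strict lower/upper.
Jacobi T = -D⁻¹(L+U): T[0,2] = -(-6)/(21) = +0.2857; T[0,0] = 0.
  T[0,:] = [+0.0000 -0.1429 +0.2857]
  T[1,:] = [-0.2857 +0.0000 +0.1429]
  T[2,:] = [+0.1579 -0.2632 +0.0000]
|eigenvalues of T|: 0.3237, 0.2375, 0.2375.
ρ(T) = max|λ| = 0.3237; 0.3237 < 1, so it converges for any x₀.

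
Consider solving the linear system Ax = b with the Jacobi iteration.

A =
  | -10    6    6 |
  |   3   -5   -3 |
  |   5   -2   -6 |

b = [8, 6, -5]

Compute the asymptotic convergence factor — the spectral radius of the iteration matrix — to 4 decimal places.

A = D + L + U where D = diag(-10, -5, -6).
Jacobi T = -D⁻¹(L+U): T[0,2] = -(6)/(-10) = +0.6000; T[0,0] = 0.
  T[0,:] = [+0.0000  +0.6000  +0.6000]
  T[1,:] = [+0.6000  +0.0000  -0.6000]
  T[2,:] = [+0.8333  -0.3333  +0.0000]
moduli |λ_i(T)| = 1.1888, 0.6000, 0.5888.
spectral radius ρ = 1.1888; 1.1888 > 1, so it fails to converge.

1.1888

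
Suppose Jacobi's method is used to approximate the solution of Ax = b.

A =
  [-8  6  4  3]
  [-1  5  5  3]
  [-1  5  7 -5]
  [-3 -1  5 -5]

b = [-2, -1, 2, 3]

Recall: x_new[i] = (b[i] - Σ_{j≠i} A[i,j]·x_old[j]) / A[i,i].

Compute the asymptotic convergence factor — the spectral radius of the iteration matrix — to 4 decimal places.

A = D + L + U where D = diag(-8, 5, 7, -5).
T_J = -D⁻¹(L+U): T[1,0] = -(-1)/(5) = +0.2000; T[1,1] = 0.
  T[0,:] = [+0.0000  +0.7500  +0.5000  +0.3750]
  T[1,:] = [+0.2000  +0.0000  -1.0000  -0.6000]
  T[2,:] = [+0.1429  -0.7143  +0.0000  +0.7143]
  T[3,:] = [-0.6000  -0.2000  +1.0000  +0.0000]
moduli |λ_i(T)| = 1.3976, 1.0941, 0.2759, 0.2759.
ρ = 1.3976; 1.3976 > 1, so it fails to converge.

1.3976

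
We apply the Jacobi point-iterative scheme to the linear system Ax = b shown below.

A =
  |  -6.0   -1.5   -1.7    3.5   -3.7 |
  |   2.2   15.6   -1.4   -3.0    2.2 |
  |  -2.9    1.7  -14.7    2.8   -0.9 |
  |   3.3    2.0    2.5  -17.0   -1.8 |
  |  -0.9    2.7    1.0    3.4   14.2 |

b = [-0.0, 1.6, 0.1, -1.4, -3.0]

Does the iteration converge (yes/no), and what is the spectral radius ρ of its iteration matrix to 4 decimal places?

Let D = diag(-6, 15.6, -14.7, -17, 14.2); L, U the strict triangles.
T_J = -D⁻¹(L+U): T[1,0] = -(2.2)/(15.6) = -0.1410; T[1,1] = 0.
  T[0,:] = [+0.0000, -0.2500, -0.2833, +0.5833, -0.6167]
  T[1,:] = [-0.1410, +0.0000, +0.0897, +0.1923, -0.1410]
  T[2,:] = [-0.1973, +0.1156, +0.0000, +0.1905, -0.0612]
  T[3,:] = [+0.1941, +0.1176, +0.1471, +0.0000, -0.1059]
  T[4,:] = [+0.0634, -0.1901, -0.0704, -0.2394, +0.0000]
|roots of det(T-λI)|: 0.5019, 0.3959, 0.3959, 0.1940, 0.0688.
spectral radius ρ = 0.5019; 0.5019 < 1 ⇒ converges.

yes, ρ = 0.5019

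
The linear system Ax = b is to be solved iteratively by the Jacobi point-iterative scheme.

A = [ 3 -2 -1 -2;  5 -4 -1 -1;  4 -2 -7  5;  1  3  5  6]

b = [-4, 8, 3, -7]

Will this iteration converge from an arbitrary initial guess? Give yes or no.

no

Split A = D + L + U, D = diag(3, -4, -7, 6).
Jacobi: T = -D⁻¹(L+U), T[0,2] = -(-1)/(3) = +0.3333; T[0,0] = 0.
  T[0,:] = [+0.0000  +0.6667  +0.3333  +0.6667]
  T[1,:] = [+1.2500  +0.0000  -0.2500  -0.2500]
  T[2,:] = [+0.5714  -0.2857  +0.0000  +0.7143]
  T[3,:] = [-0.1667  -0.5000  -0.8333  +0.0000]
moduli |λ_i(T)| = 1.2835, 0.8531, 0.8531, 0.7202.
ρ(T) = max|λ| = 1.2835; 1.2835 > 1, so it fails to converge.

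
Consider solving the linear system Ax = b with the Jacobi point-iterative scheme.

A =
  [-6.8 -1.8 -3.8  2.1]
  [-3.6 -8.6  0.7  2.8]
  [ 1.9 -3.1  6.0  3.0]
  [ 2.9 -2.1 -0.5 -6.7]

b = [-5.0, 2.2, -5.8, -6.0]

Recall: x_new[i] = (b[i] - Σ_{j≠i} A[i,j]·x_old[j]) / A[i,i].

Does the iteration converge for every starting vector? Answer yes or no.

yes

A = D + L + U where D = diag(-6.8, -8.6, 6, -6.7).
Jacobi T = -D⁻¹(L+U): T[2,3] = -(3)/(6) = -0.5000; T[2,2] = 0.
  T[0,:] = [+0.0000  -0.2647  -0.5588  +0.3088]
  T[1,:] = [-0.4186  +0.0000  +0.0814  +0.3256]
  T[2,:] = [-0.3167  +0.5167  +0.0000  -0.5000]
  T[3,:] = [+0.4328  -0.3134  -0.0746  +0.0000]
|roots of det(T-λI)|: 0.8506, 0.5258, 0.5258, 0.0611.
ρ = 0.8506; 0.8506 < 1: convergent.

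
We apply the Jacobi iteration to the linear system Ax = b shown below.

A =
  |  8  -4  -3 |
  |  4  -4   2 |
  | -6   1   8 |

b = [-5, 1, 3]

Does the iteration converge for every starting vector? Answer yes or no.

Split A = D + L + U, D = diag(8, -4, 8).
Jacobi: T = -D⁻¹(L+U), T[1,2] = -(2)/(-4) = +0.5000; T[1,1] = 0.
  T[0,:] = [+0.0000, +0.5000, +0.3750]
  T[1,:] = [+1.0000, +0.0000, +0.5000]
  T[2,:] = [+0.7500, -0.1250, +0.0000]
moduli |λ_i(T)| = 0.9325, 0.7243, 0.2082.
spectral radius ρ = 0.9325; 0.9325 < 1 ⇒ converges.

yes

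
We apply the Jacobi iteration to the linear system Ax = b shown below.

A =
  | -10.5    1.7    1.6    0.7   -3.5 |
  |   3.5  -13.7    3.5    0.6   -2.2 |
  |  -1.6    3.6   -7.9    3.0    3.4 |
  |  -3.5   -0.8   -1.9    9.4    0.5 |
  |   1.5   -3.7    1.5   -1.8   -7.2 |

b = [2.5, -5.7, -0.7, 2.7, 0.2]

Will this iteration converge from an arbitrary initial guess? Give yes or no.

Diagonal D = diag(-10.5, -13.7, -7.9, 9.4, -7.2); L, U strict lower/upper.
T_J = -D⁻¹(L+U): T[2,3] = -(3)/(-7.9) = +0.3797; T[2,2] = 0.
  T[0,:] = [+0.0000  +0.1619  +0.1524  +0.0667  -0.3333]
  T[1,:] = [+0.2555  +0.0000  +0.2555  +0.0438  -0.1606]
  T[2,:] = [-0.2025  +0.4557  +0.0000  +0.3797  +0.4304]
  T[3,:] = [+0.3723  +0.0851  +0.2021  +0.0000  -0.0532]
  T[4,:] = [+0.2083  -0.5139  +0.2083  -0.2500  +0.0000]
|λ(T)| sorted: 0.5742, 0.4373, 0.4373, 0.2928, 0.0542.
spectral radius ρ = 0.5742; 0.5742 < 1: convergent.

yes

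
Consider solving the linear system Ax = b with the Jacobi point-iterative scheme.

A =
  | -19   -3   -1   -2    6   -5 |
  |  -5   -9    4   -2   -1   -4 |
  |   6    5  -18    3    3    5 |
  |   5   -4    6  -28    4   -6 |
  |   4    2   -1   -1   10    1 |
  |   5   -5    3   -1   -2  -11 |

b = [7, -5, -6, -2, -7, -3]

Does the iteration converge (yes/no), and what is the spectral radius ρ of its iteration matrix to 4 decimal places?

Let D = diag(-19, -9, -18, -28, 10, -11); L, U the strict triangles.
Jacobi: T = -D⁻¹(L+U), T[1,5] = -(-4)/(-9) = -0.4444; T[1,1] = 0.
  T[0,:] = [+0.0000, -0.1579, -0.0526, -0.1053, +0.3158, -0.2632]
  T[1,:] = [-0.5556, +0.0000, +0.4444, -0.2222, -0.1111, -0.4444]
  T[2,:] = [+0.3333, +0.2778, +0.0000, +0.1667, +0.1667, +0.2778]
  T[3,:] = [+0.1786, -0.1429, +0.2143, +0.0000, +0.1429, -0.2143]
  T[4,:] = [-0.4000, -0.2000, +0.1000, +0.1000, +0.0000, -0.1000]
  T[5,:] = [+0.4545, -0.4545, +0.2727, -0.0909, -0.1818, +0.0000]
|roots of det(T-λI)|: 0.9209, 0.4486, 0.4486, 0.4157, 0.2983, 0.1279.
ρ(T) = max|λ| = 0.9209; 0.9209 < 1 ⇒ converges.

yes, ρ = 0.9209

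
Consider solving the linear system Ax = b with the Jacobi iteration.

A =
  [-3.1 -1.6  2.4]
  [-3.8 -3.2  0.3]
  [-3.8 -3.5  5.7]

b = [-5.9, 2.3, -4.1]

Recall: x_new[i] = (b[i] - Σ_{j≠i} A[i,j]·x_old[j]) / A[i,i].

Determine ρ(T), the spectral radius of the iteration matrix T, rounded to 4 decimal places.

1.2849

A = D + L + U where D = diag(-3.1, -3.2, 5.7).
T_J = -D⁻¹(L+U): T[0,2] = -(2.4)/(-3.1) = +0.7742; T[0,0] = 0.
  T[0,:] = [+0.0000 -0.5161 +0.7742]
  T[1,:] = [-1.1875 +0.0000 +0.0938]
  T[2,:] = [+0.6667 +0.6140 +0.0000]
moduli |λ_i(T)| = 1.2849, 0.6815, 0.6815.
ρ = 1.2849; 1.2849 > 1: divergent.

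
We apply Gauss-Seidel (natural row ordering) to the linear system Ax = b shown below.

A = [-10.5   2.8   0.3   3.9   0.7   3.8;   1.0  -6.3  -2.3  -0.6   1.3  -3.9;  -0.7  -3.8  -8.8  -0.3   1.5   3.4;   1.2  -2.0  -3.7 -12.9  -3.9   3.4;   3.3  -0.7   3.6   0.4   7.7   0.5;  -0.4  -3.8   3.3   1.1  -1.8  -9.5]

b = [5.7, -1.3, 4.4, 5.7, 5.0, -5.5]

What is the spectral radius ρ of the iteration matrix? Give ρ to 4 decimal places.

0.8406

A = D + L + U where D = diag(-10.5, -6.3, -8.8, -12.9, 7.7, -9.5).
T_GS = -(D+L)⁻¹U: row 0 first, T[0,2] = -(0.3)/(-10.5) = +0.0286; later rows by forward substitution.
  T[0,:] = [+0.0000 +0.2667 +0.0286 +0.3714 +0.0667 +0.3619]
  T[1,:] = [+0.0000 +0.0423 -0.3605 -0.0363 +0.2169 -0.5616]
  T[2,:] = [+0.0000 -0.0395 +0.1534 -0.0480 +0.0715 +0.6001]
  T[3,:] = [+0.0000 +0.0296 +0.0146 +0.0539 -0.3503 +0.2122]
  T[4,:] = [+0.0000 -0.0935 -0.1175 -0.1429 -0.0241 -0.5627]
  T[5,:] = [+0.0000 -0.0207 +0.2203 +0.0155 -0.1007 +0.5490]
|eigenvalues of T|: 0.8406, 0.2262, 0.1974, 0.0940, 0.0008, 0.0000.
ρ(T) = max|λ| = 0.8406; 0.8406 < 1: convergent.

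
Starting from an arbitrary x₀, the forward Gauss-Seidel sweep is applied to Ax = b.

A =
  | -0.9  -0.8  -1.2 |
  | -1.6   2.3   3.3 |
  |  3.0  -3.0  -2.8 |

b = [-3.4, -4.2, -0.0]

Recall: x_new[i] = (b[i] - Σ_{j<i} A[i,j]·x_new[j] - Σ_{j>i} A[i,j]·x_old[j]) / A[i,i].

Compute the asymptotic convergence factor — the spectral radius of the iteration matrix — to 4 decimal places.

1.4358

A = D + L + U where D = diag(-0.9, 2.3, -2.8).
Gauss-Seidel: T = -(D+L)⁻¹U, row 0 first, T[0,1] = -(-0.8)/(-0.9) = -0.8889; later rows by forward substitution.
  T[0,:] = [+0.0000, -0.8889, -1.3333]
  T[1,:] = [+0.0000, -0.6184, -2.3623]
  T[2,:] = [+0.0000, -0.2899, +1.1025]
eigenvalue magnitudes: 1.4358, 0.9517, 0.0000.
ρ(T) = max|λ| = 1.4358; 1.4358 > 1 ⇒ diverges.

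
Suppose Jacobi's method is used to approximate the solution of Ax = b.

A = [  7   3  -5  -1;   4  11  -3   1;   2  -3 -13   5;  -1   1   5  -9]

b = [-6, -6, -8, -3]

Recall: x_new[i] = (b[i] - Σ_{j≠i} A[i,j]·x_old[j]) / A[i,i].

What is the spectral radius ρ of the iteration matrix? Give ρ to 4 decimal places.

Write A = D+L+U with D = diag(7, 11, -13, -9).
Jacobi T = -D⁻¹(L+U): T[0,2] = -(-5)/(7) = +0.7143; T[0,0] = 0.
  T[0,:] = [+0.0000, -0.4286, +0.7143, +0.1429]
  T[1,:] = [-0.3636, +0.0000, +0.2727, -0.0909]
  T[2,:] = [+0.1538, -0.2308, +0.0000, +0.3846]
  T[3,:] = [-0.1111, +0.1111, +0.5556, +0.0000]
|roots of det(T-λI)|: 0.6075, 0.4436, 0.4436, 0.2535.
ρ(T) = max|λ| = 0.6075; 0.6075 < 1, so it converges for any x₀.

0.6075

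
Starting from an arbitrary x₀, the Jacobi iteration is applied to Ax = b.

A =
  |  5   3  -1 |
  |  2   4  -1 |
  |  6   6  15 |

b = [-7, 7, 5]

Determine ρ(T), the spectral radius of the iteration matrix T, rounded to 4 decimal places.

Diagonal D = diag(5, 4, 15); L, U strict lower/upper.
Jacobi: T = -D⁻¹(L+U), T[1,0] = -(2)/(4) = -0.5000; T[1,1] = 0.
  T[0,:] = [+0.0000  -0.6000  +0.2000]
  T[1,:] = [-0.5000  +0.0000  +0.2500]
  T[2,:] = [-0.4000  -0.4000  +0.0000]
moduli |λ_i(T)| = 0.5495, 0.4266, 0.4266.
ρ(T) = max|λ| = 0.5495; 0.5495 < 1 ⇒ converges.

0.5495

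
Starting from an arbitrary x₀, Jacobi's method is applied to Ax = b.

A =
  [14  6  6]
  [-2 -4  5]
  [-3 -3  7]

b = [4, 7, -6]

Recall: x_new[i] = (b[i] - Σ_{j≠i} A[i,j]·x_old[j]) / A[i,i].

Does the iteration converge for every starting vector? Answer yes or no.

Let D = diag(14, -4, 7); L, U the strict triangles.
Jacobi T = -D⁻¹(L+U): T[1,0] = -(-2)/(-4) = -0.5000; T[1,1] = 0.
  T[0,:] = [+0.0000, -0.4286, -0.4286]
  T[1,:] = [-0.5000, +0.0000, +1.2500]
  T[2,:] = [+0.4286, +0.4286, +0.0000]
moduli |λ_i(T)| = 0.8531, 0.5697, 0.2835.
ρ = 0.8531; 0.8531 < 1, so it converges for any x₀.

yes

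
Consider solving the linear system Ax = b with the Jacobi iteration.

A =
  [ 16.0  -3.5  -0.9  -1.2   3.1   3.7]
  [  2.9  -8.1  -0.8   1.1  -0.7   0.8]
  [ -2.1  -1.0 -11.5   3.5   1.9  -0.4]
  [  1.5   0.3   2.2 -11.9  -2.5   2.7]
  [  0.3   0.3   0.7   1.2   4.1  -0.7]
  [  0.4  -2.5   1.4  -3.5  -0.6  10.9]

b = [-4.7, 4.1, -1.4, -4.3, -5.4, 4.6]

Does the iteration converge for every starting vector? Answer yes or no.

yes

Write A = D+L+U with D = diag(16, -8.1, -11.5, -11.9, 4.1, 10.9).
Jacobi: T = -D⁻¹(L+U), T[0,3] = -(-1.2)/(16) = +0.0750; T[0,0] = 0.
  T[0,:] = [+0.0000, +0.2188, +0.0563, +0.0750, -0.1938, -0.2313]
  T[1,:] = [+0.3580, +0.0000, -0.0988, +0.1358, -0.0864, +0.0988]
  T[2,:] = [-0.1826, -0.0870, +0.0000, +0.3043, +0.1652, -0.0348]
  T[3,:] = [+0.1261, +0.0252, +0.1849, +0.0000, -0.2101, +0.2269]
  T[4,:] = [-0.0732, -0.0732, -0.1707, -0.2927, +0.0000, +0.1707]
  T[5,:] = [-0.0367, +0.2294, -0.1284, +0.3211, +0.0550, +0.0000]
|λ(T)| sorted: 0.5203, 0.4309, 0.3304, 0.3236, 0.3236, 0.0987.
spectral radius ρ = 0.5203; 0.5203 < 1, so it converges for any x₀.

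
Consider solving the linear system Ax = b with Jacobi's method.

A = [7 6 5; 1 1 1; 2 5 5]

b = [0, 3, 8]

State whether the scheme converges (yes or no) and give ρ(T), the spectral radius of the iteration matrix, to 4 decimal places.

no, ρ = 1.6665

Diagonal D = diag(7, 1, 5); L, U strict lower/upper.
T_J = -D⁻¹(L+U): T[2,1] = -(5)/(5) = -1.0000; T[2,2] = 0.
  T[0,:] = [+0.0000, -0.8571, -0.7143]
  T[1,:] = [-1.0000, +0.0000, -1.0000]
  T[2,:] = [-0.4000, -1.0000, +0.0000]
|roots of det(T-λI)|: 1.6665, 1.0781, 0.5884.
spectral radius ρ = 1.6665; 1.6665 > 1, so it fails to converge.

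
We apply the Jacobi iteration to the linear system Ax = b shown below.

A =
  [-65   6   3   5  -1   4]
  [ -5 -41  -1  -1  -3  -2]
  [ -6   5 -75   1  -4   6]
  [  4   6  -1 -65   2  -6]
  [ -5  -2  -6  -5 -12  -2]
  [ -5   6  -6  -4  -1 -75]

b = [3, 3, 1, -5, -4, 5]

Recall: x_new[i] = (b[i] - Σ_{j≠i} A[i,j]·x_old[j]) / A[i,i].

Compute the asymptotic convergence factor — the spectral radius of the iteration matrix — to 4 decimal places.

0.2215

A = D + L + U where D = diag(-65, -41, -75, -65, -12, -75).
Jacobi T = -D⁻¹(L+U): T[4,0] = -(-5)/(-12) = -0.4167; T[4,4] = 0.
  T[0,:] = [+0.0000  +0.0923  +0.0462  +0.0769  -0.0154  +0.0615]
  T[1,:] = [-0.1220  +0.0000  -0.0244  -0.0244  -0.0732  -0.0488]
  T[2,:] = [-0.0800  +0.0667  +0.0000  +0.0133  -0.0533  +0.0800]
  T[3,:] = [+0.0615  +0.0923  -0.0154  +0.0000  +0.0308  -0.0923]
  T[4,:] = [-0.4167  -0.1667  -0.5000  -0.4167  +0.0000  -0.1667]
  T[5,:] = [-0.0667  +0.0800  -0.0800  -0.0533  -0.0133  +0.0000]
eigenvalue magnitudes: 0.2215, 0.1800, 0.1800, 0.0866, 0.0340, 0.0009.
spectral radius ρ = 0.2215; 0.2215 < 1 ⇒ converges.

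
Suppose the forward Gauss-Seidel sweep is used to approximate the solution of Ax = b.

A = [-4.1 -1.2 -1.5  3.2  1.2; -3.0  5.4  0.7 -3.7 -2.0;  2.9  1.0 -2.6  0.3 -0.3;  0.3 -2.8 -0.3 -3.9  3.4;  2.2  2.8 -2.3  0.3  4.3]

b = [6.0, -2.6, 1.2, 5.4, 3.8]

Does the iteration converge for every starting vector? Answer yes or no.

Write A = D+L+U with D = diag(-4.1, 5.4, -2.6, -3.9, 4.3).
T_GS = -(D+L)⁻¹U: row 0 first, T[0,3] = -(3.2)/(-4.1) = +0.7805; later rows by forward substitution.
  T[0,:] = [+0.0000  -0.2927  -0.3659  +0.7805  +0.2927]
  T[1,:] = [+0.0000  -0.1626  -0.3329  +1.1188  +0.5330]
  T[2,:] = [+0.0000  -0.3890  -0.5361  +1.4162  +0.4161]
  T[3,:] = [+0.0000  +0.1241  +0.2521  -0.8521  +0.4797]
  T[4,:] = [+0.0000  +0.0389  +0.0996  -0.3109  -0.3077]
|roots of det(T-λI)|: 1.4487, 0.3405, 0.0629, 0.0629, 0.0000.
ρ(T) = max|λ| = 1.4487; 1.4487 > 1: divergent.

no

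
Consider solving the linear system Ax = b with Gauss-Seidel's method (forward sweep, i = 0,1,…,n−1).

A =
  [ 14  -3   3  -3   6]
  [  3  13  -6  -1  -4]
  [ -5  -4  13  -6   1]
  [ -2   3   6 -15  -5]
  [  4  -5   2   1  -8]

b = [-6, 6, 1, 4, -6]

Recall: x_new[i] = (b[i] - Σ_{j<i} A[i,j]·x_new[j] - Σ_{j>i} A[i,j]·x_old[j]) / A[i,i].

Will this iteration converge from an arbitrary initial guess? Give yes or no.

yes

Write A = D+L+U with D = diag(14, 13, 13, -15, -8).
GS T = -(D+L)⁻¹U: row 0 first, T[0,1] = -(-3)/(14) = +0.2143; later rows by forward substitution.
  T[0,:] = [+0.0000  +0.2143  -0.2143  +0.2143  -0.4286]
  T[1,:] = [+0.0000  -0.0495  +0.5110  +0.0275  +0.4066]
  T[2,:] = [+0.0000  +0.0672  +0.0748  +0.5524  -0.1167]
  T[3,:] = [+0.0000  -0.0116  +0.1607  +0.1979  -0.2415]
  T[4,:] = [+0.0000  +0.1534  -0.3877  +0.2528  -0.5278]
moduli |λ_i(T)| = 0.5774, 0.4822, 0.3003, 0.0910, 0.0000.
ρ = 0.5774; 0.5774 < 1, so it converges for any x₀.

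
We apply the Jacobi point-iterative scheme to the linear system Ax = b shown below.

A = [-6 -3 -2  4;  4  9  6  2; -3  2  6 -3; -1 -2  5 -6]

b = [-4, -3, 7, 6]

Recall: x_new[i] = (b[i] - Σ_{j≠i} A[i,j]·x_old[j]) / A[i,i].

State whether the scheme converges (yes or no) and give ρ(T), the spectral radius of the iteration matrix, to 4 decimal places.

Write A = D+L+U with D = diag(-6, 9, 6, -6).
Jacobi: T = -D⁻¹(L+U), T[1,0] = -(4)/(9) = -0.4444; T[1,1] = 0.
  T[0,:] = [+0.0000, -0.5000, -0.3333, +0.6667]
  T[1,:] = [-0.4444, +0.0000, -0.6667, -0.2222]
  T[2,:] = [+0.5000, -0.3333, +0.0000, +0.5000]
  T[3,:] = [-0.1667, -0.3333, +0.8333, +0.0000]
eigenvalue magnitudes: 1.1491, 0.7022, 0.7022, 0.1743.
ρ(T) = max|λ| = 1.1491; 1.1491 > 1: divergent.

no, ρ = 1.1491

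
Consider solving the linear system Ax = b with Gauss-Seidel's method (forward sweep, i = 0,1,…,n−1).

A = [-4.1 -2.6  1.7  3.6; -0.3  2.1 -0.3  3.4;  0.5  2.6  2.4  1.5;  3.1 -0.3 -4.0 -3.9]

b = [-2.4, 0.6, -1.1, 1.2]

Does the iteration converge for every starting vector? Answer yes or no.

A = D + L + U where D = diag(-4.1, 2.1, 2.4, -3.9).
GS T = -(D+L)⁻¹U: row 0 first, T[0,2] = -(1.7)/(-4.1) = +0.4146; later rows by forward substitution.
  T[0,:] = [+0.0000  -0.6341  +0.4146  +0.8780]
  T[1,:] = [+0.0000  -0.0906  +0.2021  -1.4936]
  T[2,:] = [+0.0000  +0.2303  -0.3053  +0.8102]
  T[3,:] = [+0.0000  -0.7333  +0.6272  -0.0181]
moduli |λ_i(T)| = 1.4827, 1.0964, 0.0277, 0.0000.
ρ(T) = max|λ| = 1.4827; 1.4827 > 1 ⇒ diverges.

no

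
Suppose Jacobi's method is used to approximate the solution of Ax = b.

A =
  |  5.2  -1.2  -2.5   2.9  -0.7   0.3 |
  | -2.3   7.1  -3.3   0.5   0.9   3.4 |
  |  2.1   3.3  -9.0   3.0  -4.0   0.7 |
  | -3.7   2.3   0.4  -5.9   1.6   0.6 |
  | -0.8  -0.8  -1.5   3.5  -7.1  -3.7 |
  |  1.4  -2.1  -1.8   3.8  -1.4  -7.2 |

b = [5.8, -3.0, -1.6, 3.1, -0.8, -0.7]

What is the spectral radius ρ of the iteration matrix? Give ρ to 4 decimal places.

1.1540

Write A = D+L+U with D = diag(5.2, 7.1, -9, -5.9, -7.1, -7.2).
Jacobi T = -D⁻¹(L+U): T[3,2] = -(0.4)/(-5.9) = +0.0678; T[3,3] = 0.
  T[0,:] = [+0.0000 +0.2308 +0.4808 -0.5577 +0.1346 -0.0577]
  T[1,:] = [+0.3239 +0.0000 +0.4648 -0.0704 -0.1268 -0.4789]
  T[2,:] = [+0.2333 +0.3667 +0.0000 +0.3333 -0.4444 +0.0778]
  T[3,:] = [-0.6271 +0.3898 +0.0678 +0.0000 +0.2712 +0.1017]
  T[4,:] = [-0.1127 -0.1127 -0.2113 +0.4930 +0.0000 -0.5211]
  T[5,:] = [+0.1944 -0.2917 -0.2500 +0.5278 -0.1944 +0.0000]
|roots of det(T-λI)|: 1.1540, 0.8349, 0.3675, 0.3350, 0.3350, 0.0187.
spectral radius ρ = 1.1540; 1.1540 > 1, so it fails to converge.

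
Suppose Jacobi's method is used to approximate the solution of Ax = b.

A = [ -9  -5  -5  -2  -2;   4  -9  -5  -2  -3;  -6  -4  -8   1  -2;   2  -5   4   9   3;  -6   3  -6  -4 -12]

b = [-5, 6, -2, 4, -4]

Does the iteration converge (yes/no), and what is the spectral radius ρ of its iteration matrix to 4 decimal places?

no, ρ = 1.1575

Diagonal D = diag(-9, -9, -8, 9, -12); L, U strict lower/upper.
T_J = -D⁻¹(L+U): T[1,2] = -(-5)/(-9) = -0.5556; T[1,1] = 0.
  T[0,:] = [+0.0000, -0.5556, -0.5556, -0.2222, -0.2222]
  T[1,:] = [+0.4444, +0.0000, -0.5556, -0.2222, -0.3333]
  T[2,:] = [-0.7500, -0.5000, +0.0000, +0.1250, -0.2500]
  T[3,:] = [-0.2222, +0.5556, -0.4444, +0.0000, -0.3333]
  T[4,:] = [-0.5000, +0.2500, -0.5000, -0.3333, +0.0000]
moduli |λ_i(T)| = 1.1575, 0.5900, 0.5900, 0.2787, 0.2787.
ρ = 1.1575; 1.1575 > 1 ⇒ diverges.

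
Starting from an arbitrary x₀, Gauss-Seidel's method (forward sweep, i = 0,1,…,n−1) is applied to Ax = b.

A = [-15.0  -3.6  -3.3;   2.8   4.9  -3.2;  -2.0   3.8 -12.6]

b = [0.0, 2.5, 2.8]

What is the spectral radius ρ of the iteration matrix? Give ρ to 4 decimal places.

0.4609

Write A = D+L+U with D = diag(-15, 4.9, -12.6).
Gauss-Seidel: T = -(D+L)⁻¹U, row 0 first, T[0,1] = -(-3.6)/(-15) = -0.2400; later rows by forward substitution.
  T[0,:] = [+0.0000, -0.2400, -0.2200]
  T[1,:] = [+0.0000, +0.1371, +0.7788]
  T[2,:] = [+0.0000, +0.0795, +0.2698]
eigenvalue magnitudes: 0.4609, 0.0540, 0.0000.
spectral radius ρ = 0.4609; 0.4609 < 1 ⇒ converges.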